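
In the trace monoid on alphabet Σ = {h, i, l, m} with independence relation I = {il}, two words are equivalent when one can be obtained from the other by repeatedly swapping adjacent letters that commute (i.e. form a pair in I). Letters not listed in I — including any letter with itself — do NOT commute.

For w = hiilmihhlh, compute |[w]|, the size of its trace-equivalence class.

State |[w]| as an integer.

drop 0:h onto floor
drop 1:i onto {0:h}
drop 2:i onto {1:i}
drop 3:l onto {0:h}
drop 4:m onto {2:i, 3:l}
drop 5:i onto {4:m}
drop 6:h onto {5:i}
drop 7:h onto {6:h}
drop 8:l onto {7:h}
drop 9:h onto {8:l}
ground layer = {0:h}
drop-orders for the pieces not yet dropped (sum over which currently-grounded one goes next):
  1 to go: {9} 1
  2 to go: {8,9} 1
  3 to go: {7,8,9} 1
  4 to go: {6,7,8,9} 1
  5 to go: {5,6,7,8,9} 1
  6 to go: {4,5,6,7,8,9} 1
  7 to go: {2,4,5,6,7,8,9} 1  {3,4,5,6,7,8,9} 1
  8 to go: {1,2,4,5,6,7,8,9} 1  {2,3,4,5,6,7,8,9} 2
  if 0:h drops first: 3 orders

3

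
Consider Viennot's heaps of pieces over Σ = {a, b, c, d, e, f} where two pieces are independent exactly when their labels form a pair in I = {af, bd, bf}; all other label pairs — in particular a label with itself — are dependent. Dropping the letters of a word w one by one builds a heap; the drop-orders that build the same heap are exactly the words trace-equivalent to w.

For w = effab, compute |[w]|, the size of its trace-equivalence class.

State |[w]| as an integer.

#0=e has no predecessor
#1=f depends on [0:e]
#2=f depends on [1:f]
#3=a depends on [0:e]
#4=b depends on [3:a]
sources: [0:e]
N(rest) = Σ N(rest − s) over sources s of rest; N(one piece) = 1:
  size 1 → [2]=1  [4]=1
  size 2 → [1,2]=1  [2,4]=2  [3,4]=1
  size 3 → [1,2,4]=3  [2,3,4]=3
  first=0(e) contributes 6

6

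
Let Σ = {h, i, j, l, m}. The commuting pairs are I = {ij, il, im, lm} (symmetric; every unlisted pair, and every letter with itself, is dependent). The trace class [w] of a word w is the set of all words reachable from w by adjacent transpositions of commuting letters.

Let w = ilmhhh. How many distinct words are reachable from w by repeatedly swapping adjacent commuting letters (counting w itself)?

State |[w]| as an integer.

piece 0:i — minimal
piece 1:l — minimal
piece 2:m — minimal
piece 3:h rests on {0:i, 1:l, 2:m}
piece 4:h rests on {3:h}
piece 5:h rests on {4:h}
minimal pieces: {0:i, 1:l, 2:m}
ways to finish when only these pieces remain (= sum over removing one remaining piece with nothing left below it):
  1 left: {5}→1
  2 left: {4,5}→1
  3 left: {3,4,5}→1
  4 left: {0,3,4,5}→1  {1,3,4,5}→1  {2,3,4,5}→1
  placing 0:i first → 2 extensions
  placing 1:l first → 2 extensions
  placing 2:m first → 2 extensions
total linear extensions = 6

6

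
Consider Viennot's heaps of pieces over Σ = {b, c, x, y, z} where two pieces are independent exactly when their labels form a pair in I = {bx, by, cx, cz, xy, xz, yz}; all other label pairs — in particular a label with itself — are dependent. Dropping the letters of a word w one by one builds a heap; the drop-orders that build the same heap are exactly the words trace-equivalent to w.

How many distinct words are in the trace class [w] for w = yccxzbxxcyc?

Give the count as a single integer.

660

drop 0:y onto floor
drop 1:c onto {0:y}
drop 2:c onto {1:c}
drop 3:x onto floor
drop 4:z onto floor
drop 5:b onto {2:c, 4:z}
drop 6:x onto {3:x}
drop 7:x onto {6:x}
drop 8:c onto {5:b}
drop 9:y onto {8:c}
drop 10:c onto {9:y}
ground layer = {0:y, 3:x, 4:z}
drop-orders for the pieces not yet dropped (sum over which currently-grounded one goes next):
  1 to go: {7} 1  {10} 1
  2 to go: {6,7} 1  {7,10} 2  {9,10} 1
  3 to go: {3,6,7} 1  {6,7,10} 3  {7,9,10} 3  {8,9,10} 1
  4 to go: {3,6,7,10} 4  {5,8,9,10} 1  {6,7,9,10} 6  {7,8,9,10} 4
  5 to go: {2,5,8,9,10} 1  {3,6,7,9,10} 10  {4,5,8,9,10} 1  {5,7,8,9,10} 5  {6,7,8,9,10} 10
  6 to go: {1,2,5,8,9,10} 1  {2,4,5,8,9,10} 2  {2,5,7,8,9,10} 6  {3,6,7,8,9,10} 20  {4,5,7,8,9,10} 6  {5,6,7,8,9,10} 15
  7 to go: {0,1,2,5,8,9,10} 1  {1,2,4,5,8,9,10} 3  {1,2,5,7,8,9,10} 7  {2,4,5,7,8,9,10} 14  {2,5,6,7,8,9,10} 21  {3,5,6,7,8,9,10} 35  {4,5,6,7,8,9,10} 21
  8 to go: {0,1,2,4,5,8,9,10} 4  {0,1,2,5,7,8,9,10} 8  {1,2,4,5,7,8,9,10} 24  {1,2,5,6,7,8,9,10} 28  {2,3,5,6,7,8,9,10} 56  {2,4,5,6,7,8,9,10} 56  {3,4,5,6,7,8,9,10} 56
  9 to go: {0,1,2,4,5,7,8,9,10} 36  {0,1,2,5,6,7,8,9,10} 36  {1,2,3,5,6,7,8,9,10} 84  {1,2,4,5,6,7,8,9,10} 108  {2,3,4,5,6,7,8,9,10} 168
  if 0:y drops first: 360 orders
  if 3:x drops first: 180 orders
  if 4:z drops first: 120 orders
heap linearizations: 660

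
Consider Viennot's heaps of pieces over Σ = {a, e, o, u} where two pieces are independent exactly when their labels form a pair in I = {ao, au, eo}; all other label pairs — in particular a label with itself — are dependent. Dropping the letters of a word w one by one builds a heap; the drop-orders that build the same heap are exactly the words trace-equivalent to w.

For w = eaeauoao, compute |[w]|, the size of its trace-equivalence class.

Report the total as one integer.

10

#0=e has no predecessor
#1=a depends on [0:e]
#2=e depends on [1:a]
#3=a depends on [2:e]
#4=u depends on [2:e]
#5=o depends on [4:u]
#6=a depends on [3:a]
#7=o depends on [5:o]
sources: [0:e]
N(rest) = Σ N(rest − s) over sources s of rest; N(one piece) = 1:
  size 1 → [6]=1  [7]=1
  size 2 → [3,6]=1  [5,7]=1  [6,7]=2
  size 3 → [3,6,7]=3  [4,5,7]=1  [5,6,7]=3
  size 4 → [3,5,6,7]=6  [4,5,6,7]=4
  size 5 → [3,4,5,6,7]=10
  size 6 → [2,3,4,5,6,7]=10
  first=0(e) contributes 10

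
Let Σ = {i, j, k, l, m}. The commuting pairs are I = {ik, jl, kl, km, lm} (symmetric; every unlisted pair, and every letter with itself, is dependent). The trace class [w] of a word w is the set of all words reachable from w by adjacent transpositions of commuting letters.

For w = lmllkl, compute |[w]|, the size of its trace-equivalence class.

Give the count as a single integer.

drop 0:l onto floor
drop 1:m onto floor
drop 2:l onto {0:l}
drop 3:l onto {2:l}
drop 4:k onto floor
drop 5:l onto {3:l}
ground layer = {0:l, 1:m, 4:k}
drop-orders for the pieces not yet dropped (sum over which currently-grounded one goes next):
  1 to go: {1} 1  {4} 1  {5} 1
  2 to go: {1,4} 2  {1,5} 2  {3,5} 1  {4,5} 2
  3 to go: {1,3,5} 3  {1,4,5} 6  {2,3,5} 1  {3,4,5} 3
  4 to go: {0,2,3,5} 1  {1,2,3,5} 4  {1,3,4,5} 12  {2,3,4,5} 4
  if 0:l drops first: 20 orders
  if 1:m drops first: 5 orders
  if 4:k drops first: 5 orders
heap linearizations: 30

30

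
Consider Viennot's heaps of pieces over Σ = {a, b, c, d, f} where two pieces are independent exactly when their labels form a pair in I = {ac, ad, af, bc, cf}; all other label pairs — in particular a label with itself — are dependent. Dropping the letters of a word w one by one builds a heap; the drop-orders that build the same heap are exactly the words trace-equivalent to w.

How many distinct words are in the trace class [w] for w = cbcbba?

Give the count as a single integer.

0(c) covers ∅
1(b) covers ∅
2(c) covers 0:c
3(b) covers 1:b
4(b) covers 3:b
5(a) covers 4:b
floor of heap: 0:c, 1:b
completions by unplaced set U, small U first (add the entries for U minus each lowest piece of U):
  |U|=1: {2}:1  {5}:1
  |U|=2: {0,2}:1  {2,5}:2  {4,5}:1
  |U|=3: {0,2,5}:3  {2,4,5}:3  {3,4,5}:1
  |U|=4: {0,2,4,5}:6  {1,3,4,5}:1  {2,3,4,5}:4
  start at 0(c): 5
  start at 1(b): 10
sum over floor = 15

15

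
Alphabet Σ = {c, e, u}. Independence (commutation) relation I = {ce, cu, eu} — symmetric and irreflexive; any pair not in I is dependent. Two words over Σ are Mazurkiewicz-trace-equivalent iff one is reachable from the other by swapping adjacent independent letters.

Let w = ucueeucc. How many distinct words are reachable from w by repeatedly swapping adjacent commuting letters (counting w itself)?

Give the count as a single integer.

#0=u has no predecessor
#1=c has no predecessor
#2=u depends on [0:u]
#3=e has no predecessor
#4=e depends on [3:e]
#5=u depends on [2:u]
#6=c depends on [1:c]
#7=c depends on [6:c]
sources: [0:u, 1:c, 3:e]
N(rest) = Σ N(rest − s) over sources s of rest; N(one piece) = 1:
  size 1 → [4]=1  [5]=1  [7]=1
  size 2 → [2,5]=1  [3,4]=1  [4,5]=2  [4,7]=2  [5,7]=2  [6,7]=1
  size 3 → [0,2,5]=1  [1,6,7]=1  [2,4,5]=3  [2,5,7]=3  [3,4,5]=3  [3,4,7]=3  [4,5,7]=6  [4,6,7]=3  [5,6,7]=3
  size 4 → [0,2,4,5]=4  [0,2,5,7]=4  [1,4,6,7]=4  [1,5,6,7]=4  [2,3,4,5]=6  [2,4,5,7]=12  [2,5,6,7]=6  [3,4,5,7]=12  [3,4,6,7]=6  [4,5,6,7]=12
  size 5 → [0,2,3,4,5]=10  [0,2,4,5,7]=20  [0,2,5,6,7]=10  [1,2,5,6,7]=10  [1,3,4,6,7]=10  [1,4,5,6,7]=20  [2,3,4,5,7]=30  [2,4,5,6,7]=30  [3,4,5,6,7]=30
  size 6 → [0,1,2,5,6,7]=20  [0,2,3,4,5,7]=60  [0,2,4,5,6,7]=60  [1,2,4,5,6,7]=60  [1,3,4,5,6,7]=60  [2,3,4,5,6,7]=90
  first=0(u) contributes 210
  first=1(c) contributes 210
  first=3(e) contributes 140
|[w]| = 560

560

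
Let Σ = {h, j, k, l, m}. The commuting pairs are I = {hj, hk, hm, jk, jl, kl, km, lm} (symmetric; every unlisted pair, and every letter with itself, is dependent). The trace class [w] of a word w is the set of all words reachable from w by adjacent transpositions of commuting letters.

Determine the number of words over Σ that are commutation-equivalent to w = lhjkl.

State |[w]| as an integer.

20

piece 0:l — minimal
piece 1:h rests on {0:l}
piece 2:j — minimal
piece 3:k — minimal
piece 4:l rests on {1:h}
minimal pieces: {0:l, 2:j, 3:k}
ways to finish when only these pieces remain (= sum over removing one remaining piece with nothing left below it):
  1 left: {2}→1  {3}→1  {4}→1
  2 left: {1,4}→1  {2,3}→2  {2,4}→2  {3,4}→2
  3 left: {0,1,4}→1  {1,2,4}→3  {1,3,4}→3  {2,3,4}→6
  placing 0:l first → 12 extensions
  placing 2:j first → 4 extensions
  placing 3:k first → 4 extensions
total linear extensions = 20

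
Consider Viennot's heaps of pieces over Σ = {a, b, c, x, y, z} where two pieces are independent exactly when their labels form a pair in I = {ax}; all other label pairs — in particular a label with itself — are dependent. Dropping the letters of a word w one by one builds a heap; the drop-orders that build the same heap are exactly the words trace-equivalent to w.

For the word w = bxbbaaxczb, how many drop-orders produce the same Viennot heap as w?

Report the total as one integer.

#0=b has no predecessor
#1=x depends on [0:b]
#2=b depends on [1:x]
#3=b depends on [2:b]
#4=a depends on [3:b]
#5=a depends on [4:a]
#6=x depends on [3:b]
#7=c depends on [5:a, 6:x]
#8=z depends on [7:c]
#9=b depends on [8:z]
sources: [0:b]
N(rest) = Σ N(rest − s) over sources s of rest; N(one piece) = 1:
  size 1 → [9]=1
  size 2 → [8,9]=1
  size 3 → [7,8,9]=1
  size 4 → [5,7,8,9]=1  [6,7,8,9]=1
  size 5 → [4,5,7,8,9]=1  [5,6,7,8,9]=2
  size 6 → [4,5,6,7,8,9]=3
  size 7 → [3,4,5,6,7,8,9]=3
  size 8 → [2,3,4,5,6,7,8,9]=3
  first=0(b) contributes 3

3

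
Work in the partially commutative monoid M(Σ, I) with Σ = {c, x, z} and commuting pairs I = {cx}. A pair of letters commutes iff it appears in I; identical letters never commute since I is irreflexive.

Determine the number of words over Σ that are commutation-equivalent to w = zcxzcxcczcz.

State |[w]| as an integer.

8

drop 0:z onto floor
drop 1:c onto {0:z}
drop 2:x onto {0:z}
drop 3:z onto {1:c, 2:x}
drop 4:c onto {3:z}
drop 5:x onto {3:z}
drop 6:c onto {4:c}
drop 7:c onto {6:c}
drop 8:z onto {5:x, 7:c}
drop 9:c onto {8:z}
drop 10:z onto {9:c}
ground layer = {0:z}
drop-orders for the pieces not yet dropped (sum over which currently-grounded one goes next):
  1 to go: {10} 1
  2 to go: {9,10} 1
  3 to go: {8,9,10} 1
  4 to go: {5,8,9,10} 1  {7,8,9,10} 1
  5 to go: {5,7,8,9,10} 2  {6,7,8,9,10} 1
  6 to go: {4,6,7,8,9,10} 1  {5,6,7,8,9,10} 3
  7 to go: {4,5,6,7,8,9,10} 4
  8 to go: {3,4,5,6,7,8,9,10} 4
  9 to go: {1,3,4,5,6,7,8,9,10} 4  {2,3,4,5,6,7,8,9,10} 4
  if 0:z drops first: 8 orders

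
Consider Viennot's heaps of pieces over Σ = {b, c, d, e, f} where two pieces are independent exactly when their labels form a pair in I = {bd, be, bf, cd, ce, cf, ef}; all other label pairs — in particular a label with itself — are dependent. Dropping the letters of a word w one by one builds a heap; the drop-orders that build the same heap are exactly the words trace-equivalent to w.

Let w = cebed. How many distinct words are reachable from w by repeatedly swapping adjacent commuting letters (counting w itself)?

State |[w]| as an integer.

0(c) covers ∅
1(e) covers ∅
2(b) covers 0:c
3(e) covers 1:e
4(d) covers 3:e
floor of heap: 0:c, 1:e
completions by unplaced set U, small U first (add the entries for U minus each lowest piece of U):
  |U|=1: {2}:1  {4}:1
  |U|=2: {0,2}:1  {2,4}:2  {3,4}:1
  |U|=3: {0,2,4}:3  {1,3,4}:1  {2,3,4}:3
  start at 0(c): 4
  start at 1(e): 6
sum over floor = 10

10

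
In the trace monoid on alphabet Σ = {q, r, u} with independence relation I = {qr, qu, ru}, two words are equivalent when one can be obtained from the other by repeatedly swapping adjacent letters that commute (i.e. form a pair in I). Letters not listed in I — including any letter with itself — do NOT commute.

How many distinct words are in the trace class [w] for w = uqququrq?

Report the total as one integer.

piece 0:u — minimal
piece 1:q — minimal
piece 2:q rests on {1:q}
piece 3:u rests on {0:u}
piece 4:q rests on {2:q}
piece 5:u rests on {3:u}
piece 6:r — minimal
piece 7:q rests on {4:q}
minimal pieces: {0:u, 1:q, 6:r}
ways to finish when only these pieces remain (= sum over removing one remaining piece with nothing left below it):
  1 left: {5}→1  {6}→1  {7}→1
  2 left: {3,5}→1  {4,7}→1  {5,6}→2  {5,7}→2  {6,7}→2
  3 left: {0,3,5}→1  {2,4,7}→1  {3,5,6}→3  {3,5,7}→3  {4,5,7}→3  {4,6,7}→3  {5,6,7}→6
  4 left: {0,3,5,6}→4  {0,3,5,7}→4  {1,2,4,7}→1  {2,4,5,7}→4  {2,4,6,7}→4  {3,4,5,7}→6  {3,5,6,7}→12  {4,5,6,7}→12
  5 left: {0,3,4,5,7}→10  {0,3,5,6,7}→20  {1,2,4,5,7}→5  {1,2,4,6,7}→5  {2,3,4,5,7}→10  {2,4,5,6,7}→20  {3,4,5,6,7}→30
  6 left: {0,2,3,4,5,7}→20  {0,3,4,5,6,7}→60  {1,2,3,4,5,7}→15  {1,2,4,5,6,7}→30  {2,3,4,5,6,7}→60
  placing 0:u first → 105 extensions
  placing 1:q first → 140 extensions
  placing 6:r first → 35 extensions
total linear extensions = 280

280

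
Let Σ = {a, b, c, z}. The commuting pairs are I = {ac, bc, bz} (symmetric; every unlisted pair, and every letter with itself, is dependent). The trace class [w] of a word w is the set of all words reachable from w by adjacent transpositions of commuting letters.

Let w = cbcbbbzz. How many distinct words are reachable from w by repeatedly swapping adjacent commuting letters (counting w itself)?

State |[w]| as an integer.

70

drop 0:c onto floor
drop 1:b onto floor
drop 2:c onto {0:c}
drop 3:b onto {1:b}
drop 4:b onto {3:b}
drop 5:b onto {4:b}
drop 6:z onto {2:c}
drop 7:z onto {6:z}
ground layer = {0:c, 1:b}
drop-orders for the pieces not yet dropped (sum over which currently-grounded one goes next):
  1 to go: {5} 1  {7} 1
  2 to go: {4,5} 1  {5,7} 2  {6,7} 1
  3 to go: {2,6,7} 1  {3,4,5} 1  {4,5,7} 3  {5,6,7} 3
  4 to go: {0,2,6,7} 1  {1,3,4,5} 1  {2,5,6,7} 4  {3,4,5,7} 4  {4,5,6,7} 6
  5 to go: {0,2,5,6,7} 5  {1,3,4,5,7} 5  {2,4,5,6,7} 10  {3,4,5,6,7} 10
  6 to go: {0,2,4,5,6,7} 15  {1,3,4,5,6,7} 15  {2,3,4,5,6,7} 20
  if 0:c drops first: 35 orders
  if 1:b drops first: 35 orders
heap linearizations: 70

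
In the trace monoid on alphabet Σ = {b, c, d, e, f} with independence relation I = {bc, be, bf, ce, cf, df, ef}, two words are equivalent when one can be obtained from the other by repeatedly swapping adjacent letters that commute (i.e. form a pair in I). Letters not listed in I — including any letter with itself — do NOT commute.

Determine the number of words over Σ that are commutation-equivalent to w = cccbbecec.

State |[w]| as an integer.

756

piece 0:c — minimal
piece 1:c rests on {0:c}
piece 2:c rests on {1:c}
piece 3:b — minimal
piece 4:b rests on {3:b}
piece 5:e — minimal
piece 6:c rests on {2:c}
piece 7:e rests on {5:e}
piece 8:c rests on {6:c}
minimal pieces: {0:c, 3:b, 5:e}
ways to finish when only these pieces remain (= sum over removing one remaining piece with nothing left below it):
  1 left: {4}→1  {7}→1  {8}→1
  2 left: {3,4}→1  {4,7}→2  {4,8}→2  {5,7}→1  {6,8}→1  {7,8}→2
  3 left: {2,6,8}→1  {3,4,7}→3  {3,4,8}→3  {4,5,7}→3  {4,6,8}→3  {4,7,8}→6  {5,7,8}→3  {6,7,8}→3
  4 left: {1,2,6,8}→1  {2,4,6,8}→4  {2,6,7,8}→4  {3,4,5,7}→6  {3,4,6,8}→6  {3,4,7,8}→12  {4,5,7,8}→12  {4,6,7,8}→12  {5,6,7,8}→6
  5 left: {0,1,2,6,8}→1  {1,2,4,6,8}→5  {1,2,6,7,8}→5  {2,3,4,6,8}→10  {2,4,6,7,8}→20  {2,5,6,7,8}→10  {3,4,5,7,8}→30  {3,4,6,7,8}→30  {4,5,6,7,8}→30
  6 left: {0,1,2,4,6,8}→6  {0,1,2,6,7,8}→6  {1,2,3,4,6,8}→15  {1,2,4,6,7,8}→30  {1,2,5,6,7,8}→15  {2,3,4,6,7,8}→60  {2,4,5,6,7,8}→60  {3,4,5,6,7,8}→90
  7 left: {0,1,2,3,4,6,8}→21  {0,1,2,4,6,7,8}→42  {0,1,2,5,6,7,8}→21  {1,2,3,4,6,7,8}→105  {1,2,4,5,6,7,8}→105  {2,3,4,5,6,7,8}→210
  placing 0:c first → 420 extensions
  placing 3:b first → 168 extensions
  placing 5:e first → 168 extensions
total linear extensions = 756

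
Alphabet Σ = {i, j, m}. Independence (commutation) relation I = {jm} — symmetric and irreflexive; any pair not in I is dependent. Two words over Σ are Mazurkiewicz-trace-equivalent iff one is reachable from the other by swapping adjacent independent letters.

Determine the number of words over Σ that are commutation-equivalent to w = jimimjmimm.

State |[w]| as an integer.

0(j) covers ∅
1(i) covers 0:j
2(m) covers 1:i
3(i) covers 2:m
4(m) covers 3:i
5(j) covers 3:i
6(m) covers 4:m
7(i) covers 5:j, 6:m
8(m) covers 7:i
9(m) covers 8:m
floor of heap: 0:j
completions by unplaced set U, small U first (add the entries for U minus each lowest piece of U):
  |U|=1: {9}:1
  |U|=2: {8,9}:1
  |U|=3: {7,8,9}:1
  |U|=4: {5,7,8,9}:1  {6,7,8,9}:1
  |U|=5: {4,6,7,8,9}:1  {5,6,7,8,9}:2
  |U|=6: {4,5,6,7,8,9}:3
  |U|=7: {3,4,5,6,7,8,9}:3
  |U|=8: {2,3,4,5,6,7,8,9}:3
  start at 0(j): 3

3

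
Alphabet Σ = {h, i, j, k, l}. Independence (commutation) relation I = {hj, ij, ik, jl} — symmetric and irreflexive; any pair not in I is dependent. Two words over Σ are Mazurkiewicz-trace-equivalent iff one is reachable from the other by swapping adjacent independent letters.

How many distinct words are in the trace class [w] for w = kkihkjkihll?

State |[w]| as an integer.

12

drop 0:k onto floor
drop 1:k onto {0:k}
drop 2:i onto floor
drop 3:h onto {1:k, 2:i}
drop 4:k onto {3:h}
drop 5:j onto {4:k}
drop 6:k onto {5:j}
drop 7:i onto {3:h}
drop 8:h onto {6:k, 7:i}
drop 9:l onto {8:h}
drop 10:l onto {9:l}
ground layer = {0:k, 2:i}
drop-orders for the pieces not yet dropped (sum over which currently-grounded one goes next):
  1 to go: {10} 1
  2 to go: {9,10} 1
  3 to go: {8,9,10} 1
  4 to go: {6,8,9,10} 1  {7,8,9,10} 1
  5 to go: {5,6,8,9,10} 1  {6,7,8,9,10} 2
  6 to go: {4,5,6,8,9,10} 1  {5,6,7,8,9,10} 3
  7 to go: {4,5,6,7,8,9,10} 4
  8 to go: {3,4,5,6,7,8,9,10} 4
  9 to go: {1,3,4,5,6,7,8,9,10} 4  {2,3,4,5,6,7,8,9,10} 4
  if 0:k drops first: 8 orders
  if 2:i drops first: 4 orders
heap linearizations: 12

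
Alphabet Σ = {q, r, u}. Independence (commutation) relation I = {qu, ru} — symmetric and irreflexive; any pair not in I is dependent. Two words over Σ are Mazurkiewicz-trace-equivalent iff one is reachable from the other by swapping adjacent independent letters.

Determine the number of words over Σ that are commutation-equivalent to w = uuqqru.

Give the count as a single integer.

piece 0:u — minimal
piece 1:u rests on {0:u}
piece 2:q — minimal
piece 3:q rests on {2:q}
piece 4:r rests on {3:q}
piece 5:u rests on {1:u}
minimal pieces: {0:u, 2:q}
ways to finish when only these pieces remain (= sum over removing one remaining piece with nothing left below it):
  1 left: {4}→1  {5}→1
  2 left: {1,5}→1  {3,4}→1  {4,5}→2
  3 left: {0,1,5}→1  {1,4,5}→3  {2,3,4}→1  {3,4,5}→3
  4 left: {0,1,4,5}→4  {1,3,4,5}→6  {2,3,4,5}→4
  placing 0:u first → 10 extensions
  placing 2:q first → 10 extensions
total linear extensions = 20

20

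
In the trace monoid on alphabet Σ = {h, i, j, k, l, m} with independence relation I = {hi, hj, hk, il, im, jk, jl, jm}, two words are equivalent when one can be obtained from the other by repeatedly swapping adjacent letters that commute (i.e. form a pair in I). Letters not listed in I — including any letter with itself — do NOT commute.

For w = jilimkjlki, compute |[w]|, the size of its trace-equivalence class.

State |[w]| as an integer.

0(j) covers ∅
1(i) covers 0:j
2(l) covers ∅
3(i) covers 1:i
4(m) covers 2:l
5(k) covers 3:i, 4:m
6(j) covers 3:i
7(l) covers 5:k
8(k) covers 7:l
9(i) covers 6:j, 8:k
floor of heap: 0:j, 2:l
completions by unplaced set U, small U first (add the entries for U minus each lowest piece of U):
  |U|=1: {9}:1
  |U|=2: {6,9}:1  {8,9}:1
  |U|=3: {6,8,9}:2  {7,8,9}:1
  |U|=4: {5,7,8,9}:1  {6,7,8,9}:3
  |U|=5: {4,5,7,8,9}:1  {5,6,7,8,9}:4
  |U|=6: {2,4,5,7,8,9}:1  {3,5,6,7,8,9}:4  {4,5,6,7,8,9}:5
  |U|=7: {1,3,5,6,7,8,9}:4  {2,4,5,6,7,8,9}:6  {3,4,5,6,7,8,9}:9
  |U|=8: {0,1,3,5,6,7,8,9}:4  {1,3,4,5,6,7,8,9}:13  {2,3,4,5,6,7,8,9}:15
  start at 0(j): 28
  start at 2(l): 17
sum over floor = 45

45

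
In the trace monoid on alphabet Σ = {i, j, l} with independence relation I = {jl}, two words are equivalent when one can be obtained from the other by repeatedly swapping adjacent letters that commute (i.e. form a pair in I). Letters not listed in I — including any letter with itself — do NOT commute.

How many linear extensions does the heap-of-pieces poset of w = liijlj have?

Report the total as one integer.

3

piece 0:l — minimal
piece 1:i rests on {0:l}
piece 2:i rests on {1:i}
piece 3:j rests on {2:i}
piece 4:l rests on {2:i}
piece 5:j rests on {3:j}
minimal pieces: {0:l}
ways to finish when only these pieces remain (= sum over removing one remaining piece with nothing left below it):
  1 left: {4}→1  {5}→1
  2 left: {3,5}→1  {4,5}→2
  3 left: {3,4,5}→3
  4 left: {2,3,4,5}→3
  placing 0:l first → 3 extensions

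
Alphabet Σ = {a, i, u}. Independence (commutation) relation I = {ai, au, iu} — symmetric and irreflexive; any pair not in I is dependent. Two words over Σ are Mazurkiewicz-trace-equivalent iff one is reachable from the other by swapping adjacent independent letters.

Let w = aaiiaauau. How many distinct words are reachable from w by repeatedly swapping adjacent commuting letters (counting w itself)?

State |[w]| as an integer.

drop 0:a onto floor
drop 1:a onto {0:a}
drop 2:i onto floor
drop 3:i onto {2:i}
drop 4:a onto {1:a}
drop 5:a onto {4:a}
drop 6:u onto floor
drop 7:a onto {5:a}
drop 8:u onto {6:u}
ground layer = {0:a, 2:i, 6:u}
drop-orders for the pieces not yet dropped (sum over which currently-grounded one goes next):
  1 to go: {3} 1  {7} 1  {8} 1
  2 to go: {2,3} 1  {3,7} 2  {3,8} 2  {5,7} 1  {6,8} 1  {7,8} 2
  3 to go: {2,3,7} 3  {2,3,8} 3  {3,5,7} 3  {3,6,8} 3  {3,7,8} 6  {4,5,7} 1  {5,7,8} 3  {6,7,8} 3
  4 to go: {1,4,5,7} 1  {2,3,5,7} 6  {2,3,6,8} 6  {2,3,7,8} 12  {3,4,5,7} 4  {3,5,7,8} 12  {3,6,7,8} 12  {4,5,7,8} 4  {5,6,7,8} 6
  5 to go: {0,1,4,5,7} 1  {1,3,4,5,7} 5  {1,4,5,7,8} 5  {2,3,4,5,7} 10  {2,3,5,7,8} 30  {2,3,6,7,8} 30  {3,4,5,7,8} 20  {3,5,6,7,8} 30  {4,5,6,7,8} 10
  6 to go: {0,1,3,4,5,7} 6  {0,1,4,5,7,8} 6  {1,2,3,4,5,7} 15  {1,3,4,5,7,8} 30  {1,4,5,6,7,8} 15  {2,3,4,5,7,8} 60  {2,3,5,6,7,8} 90  {3,4,5,6,7,8} 60
  7 to go: {0,1,2,3,4,5,7} 21  {0,1,3,4,5,7,8} 42  {0,1,4,5,6,7,8} 21  {1,2,3,4,5,7,8} 105  {1,3,4,5,6,7,8} 105  {2,3,4,5,6,7,8} 210
  if 0:a drops first: 420 orders
  if 2:i drops first: 168 orders
  if 6:u drops first: 168 orders
heap linearizations: 756

756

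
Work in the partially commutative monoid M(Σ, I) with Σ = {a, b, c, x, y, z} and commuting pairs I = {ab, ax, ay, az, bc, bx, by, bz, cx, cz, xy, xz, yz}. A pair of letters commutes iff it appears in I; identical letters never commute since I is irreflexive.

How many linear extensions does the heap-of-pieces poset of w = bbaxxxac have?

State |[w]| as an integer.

560

0(b) covers ∅
1(b) covers 0:b
2(a) covers ∅
3(x) covers ∅
4(x) covers 3:x
5(x) covers 4:x
6(a) covers 2:a
7(c) covers 6:a
floor of heap: 0:b, 2:a, 3:x
completions by unplaced set U, small U first (add the entries for U minus each lowest piece of U):
  |U|=1: {1}:1  {5}:1  {7}:1
  |U|=2: {0,1}:1  {1,5}:2  {1,7}:2  {4,5}:1  {5,7}:2  {6,7}:1
  |U|=3: {0,1,5}:3  {0,1,7}:3  {1,4,5}:3  {1,5,7}:6  {1,6,7}:3  {2,6,7}:1  {3,4,5}:1  {4,5,7}:3  {5,6,7}:3
  |U|=4: {0,1,4,5}:6  {0,1,5,7}:12  {0,1,6,7}:6  {1,2,6,7}:4  {1,3,4,5}:4  {1,4,5,7}:12  {1,5,6,7}:12  {2,5,6,7}:4  {3,4,5,7}:4  {4,5,6,7}:6
  |U|=5: {0,1,2,6,7}:10  {0,1,3,4,5}:10  {0,1,4,5,7}:30  {0,1,5,6,7}:30  {1,2,5,6,7}:20  {1,3,4,5,7}:20  {1,4,5,6,7}:30  {2,4,5,6,7}:10  {3,4,5,6,7}:10
  |U|=6: {0,1,2,5,6,7}:60  {0,1,3,4,5,7}:60  {0,1,4,5,6,7}:90  {1,2,4,5,6,7}:60  {1,3,4,5,6,7}:60  {2,3,4,5,6,7}:20
  start at 0(b): 140
  start at 2(a): 210
  start at 3(x): 210
sum over floor = 560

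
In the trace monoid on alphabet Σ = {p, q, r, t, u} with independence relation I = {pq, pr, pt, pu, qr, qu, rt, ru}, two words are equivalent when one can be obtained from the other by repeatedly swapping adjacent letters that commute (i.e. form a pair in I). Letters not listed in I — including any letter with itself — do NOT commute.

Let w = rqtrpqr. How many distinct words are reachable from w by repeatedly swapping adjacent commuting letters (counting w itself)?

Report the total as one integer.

drop 0:r onto floor
drop 1:q onto floor
drop 2:t onto {1:q}
drop 3:r onto {0:r}
drop 4:p onto floor
drop 5:q onto {2:t}
drop 6:r onto {3:r}
ground layer = {0:r, 1:q, 4:p}
drop-orders for the pieces not yet dropped (sum over which currently-grounded one goes next):
  1 to go: {4} 1  {5} 1  {6} 1
  2 to go: {2,5} 1  {3,6} 1  {4,5} 2  {4,6} 2  {5,6} 2
  3 to go: {0,3,6} 1  {1,2,5} 1  {2,4,5} 3  {2,5,6} 3  {3,4,6} 3  {3,5,6} 3  {4,5,6} 6
  4 to go: {0,3,4,6} 4  {0,3,5,6} 4  {1,2,4,5} 4  {1,2,5,6} 4  {2,3,5,6} 6  {2,4,5,6} 12  {3,4,5,6} 12
  5 to go: {0,2,3,5,6} 10  {0,3,4,5,6} 20  {1,2,3,5,6} 10  {1,2,4,5,6} 20  {2,3,4,5,6} 30
  if 0:r drops first: 60 orders
  if 1:q drops first: 60 orders
  if 4:p drops first: 20 orders
heap linearizations: 140

140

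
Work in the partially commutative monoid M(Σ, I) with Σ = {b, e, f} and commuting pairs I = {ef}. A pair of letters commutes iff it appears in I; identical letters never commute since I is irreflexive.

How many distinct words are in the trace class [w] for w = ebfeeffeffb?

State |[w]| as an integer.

drop 0:e onto floor
drop 1:b onto {0:e}
drop 2:f onto {1:b}
drop 3:e onto {1:b}
drop 4:e onto {3:e}
drop 5:f onto {2:f}
drop 6:f onto {5:f}
drop 7:e onto {4:e}
drop 8:f onto {6:f}
drop 9:f onto {8:f}
drop 10:b onto {7:e, 9:f}
ground layer = {0:e}
drop-orders for the pieces not yet dropped (sum over which currently-grounded one goes next):
  1 to go: {10} 1
  2 to go: {7,10} 1  {9,10} 1
  3 to go: {4,7,10} 1  {7,9,10} 2  {8,9,10} 1
  4 to go: {3,4,7,10} 1  {4,7,9,10} 3  {6,8,9,10} 1  {7,8,9,10} 3
  5 to go: {3,4,7,9,10} 4  {4,7,8,9,10} 6  {5,6,8,9,10} 1  {6,7,8,9,10} 4
  6 to go: {2,5,6,8,9,10} 1  {3,4,7,8,9,10} 10  {4,6,7,8,9,10} 10  {5,6,7,8,9,10} 5
  7 to go: {2,5,6,7,8,9,10} 6  {3,4,6,7,8,9,10} 20  {4,5,6,7,8,9,10} 15
  8 to go: {2,4,5,6,7,8,9,10} 21  {3,4,5,6,7,8,9,10} 35
  9 to go: {2,3,4,5,6,7,8,9,10} 56
  if 0:e drops first: 56 orders

56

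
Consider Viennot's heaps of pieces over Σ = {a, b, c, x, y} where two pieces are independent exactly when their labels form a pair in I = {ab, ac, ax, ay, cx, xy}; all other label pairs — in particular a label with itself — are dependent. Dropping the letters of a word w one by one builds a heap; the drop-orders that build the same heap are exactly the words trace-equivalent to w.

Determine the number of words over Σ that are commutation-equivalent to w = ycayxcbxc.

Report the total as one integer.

#0=y has no predecessor
#1=c depends on [0:y]
#2=a has no predecessor
#3=y depends on [1:c]
#4=x has no predecessor
#5=c depends on [3:y]
#6=b depends on [4:x, 5:c]
#7=x depends on [6:b]
#8=c depends on [6:b]
sources: [0:y, 2:a, 4:x]
N(rest) = Σ N(rest − s) over sources s of rest; N(one piece) = 1:
  size 1 → [2]=1  [7]=1  [8]=1
  size 2 → [2,7]=2  [2,8]=2  [7,8]=2
  size 3 → [2,7,8]=6  [6,7,8]=2
  size 4 → [2,6,7,8]=8  [4,6,7,8]=2  [5,6,7,8]=2
  size 5 → [2,4,6,7,8]=10  [2,5,6,7,8]=10  [3,5,6,7,8]=2  [4,5,6,7,8]=4
  size 6 → [1,3,5,6,7,8]=2  [2,3,5,6,7,8]=12  [2,4,5,6,7,8]=24  [3,4,5,6,7,8]=6
  size 7 → [0,1,3,5,6,7,8]=2  [1,2,3,5,6,7,8]=14  [1,3,4,5,6,7,8]=8  [2,3,4,5,6,7,8]=42
  first=0(y) contributes 64
  first=2(a) contributes 10
  first=4(x) contributes 16
|[w]| = 90

90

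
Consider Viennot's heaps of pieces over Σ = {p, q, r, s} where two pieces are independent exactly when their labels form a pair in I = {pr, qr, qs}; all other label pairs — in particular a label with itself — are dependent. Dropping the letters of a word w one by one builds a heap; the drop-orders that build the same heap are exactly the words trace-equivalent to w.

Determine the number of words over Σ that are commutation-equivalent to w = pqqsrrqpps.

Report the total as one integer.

52

#0=p has no predecessor
#1=q depends on [0:p]
#2=q depends on [1:q]
#3=s depends on [0:p]
#4=r depends on [3:s]
#5=r depends on [4:r]
#6=q depends on [2:q]
#7=p depends on [3:s, 6:q]
#8=p depends on [7:p]
#9=s depends on [5:r, 8:p]
sources: [0:p]
N(rest) = Σ N(rest − s) over sources s of rest; N(one piece) = 1:
  size 1 → [9]=1
  size 2 → [5,9]=1  [8,9]=1
  size 3 → [4,5,9]=1  [5,8,9]=2  [7,8,9]=1
  size 4 → [4,5,8,9]=3  [5,7,8,9]=3  [6,7,8,9]=1
  size 5 → [2,6,7,8,9]=1  [4,5,7,8,9]=6  [5,6,7,8,9]=4
  size 6 → [1,2,6,7,8,9]=1  [2,5,6,7,8,9]=5  [3,4,5,7,8,9]=6  [4,5,6,7,8,9]=10
  size 7 → [1,2,5,6,7,8,9]=6  [2,4,5,6,7,8,9]=15  [3,4,5,6,7,8,9]=16
  size 8 → [1,2,4,5,6,7,8,9]=21  [2,3,4,5,6,7,8,9]=31
  first=0(p) contributes 52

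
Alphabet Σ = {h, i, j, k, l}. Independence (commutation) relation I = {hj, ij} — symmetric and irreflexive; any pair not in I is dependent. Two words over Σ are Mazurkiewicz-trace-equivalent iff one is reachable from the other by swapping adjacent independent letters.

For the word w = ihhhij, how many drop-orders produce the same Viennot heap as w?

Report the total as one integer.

6

drop 0:i onto floor
drop 1:h onto {0:i}
drop 2:h onto {1:h}
drop 3:h onto {2:h}
drop 4:i onto {3:h}
drop 5:j onto floor
ground layer = {0:i, 5:j}
drop-orders for the pieces not yet dropped (sum over which currently-grounded one goes next):
  1 to go: {4} 1  {5} 1
  2 to go: {3,4} 1  {4,5} 2
  3 to go: {2,3,4} 1  {3,4,5} 3
  4 to go: {1,2,3,4} 1  {2,3,4,5} 4
  if 0:i drops first: 5 orders
  if 5:j drops first: 1 orders
heap linearizations: 6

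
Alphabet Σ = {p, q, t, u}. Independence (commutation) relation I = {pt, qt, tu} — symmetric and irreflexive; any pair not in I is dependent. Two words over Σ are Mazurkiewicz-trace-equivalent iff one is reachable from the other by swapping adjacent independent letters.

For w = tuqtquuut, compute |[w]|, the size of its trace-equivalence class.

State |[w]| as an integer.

84

#0=t has no predecessor
#1=u has no predecessor
#2=q depends on [1:u]
#3=t depends on [0:t]
#4=q depends on [2:q]
#5=u depends on [4:q]
#6=u depends on [5:u]
#7=u depends on [6:u]
#8=t depends on [3:t]
sources: [0:t, 1:u]
N(rest) = Σ N(rest − s) over sources s of rest; N(one piece) = 1:
  size 1 → [7]=1  [8]=1
  size 2 → [3,8]=1  [6,7]=1  [7,8]=2
  size 3 → [0,3,8]=1  [3,7,8]=3  [5,6,7]=1  [6,7,8]=3
  size 4 → [0,3,7,8]=4  [3,6,7,8]=6  [4,5,6,7]=1  [5,6,7,8]=4
  size 5 → [0,3,6,7,8]=10  [2,4,5,6,7]=1  [3,5,6,7,8]=10  [4,5,6,7,8]=5
  size 6 → [0,3,5,6,7,8]=20  [1,2,4,5,6,7]=1  [2,4,5,6,7,8]=6  [3,4,5,6,7,8]=15
  size 7 → [0,3,4,5,6,7,8]=35  [1,2,4,5,6,7,8]=7  [2,3,4,5,6,7,8]=21
  first=0(t) contributes 28
  first=1(u) contributes 56
|[w]| = 84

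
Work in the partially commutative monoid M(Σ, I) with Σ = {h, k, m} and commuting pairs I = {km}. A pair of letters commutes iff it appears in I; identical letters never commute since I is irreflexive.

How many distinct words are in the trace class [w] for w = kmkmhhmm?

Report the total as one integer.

drop 0:k onto floor
drop 1:m onto floor
drop 2:k onto {0:k}
drop 3:m onto {1:m}
drop 4:h onto {2:k, 3:m}
drop 5:h onto {4:h}
drop 6:m onto {5:h}
drop 7:m onto {6:m}
ground layer = {0:k, 1:m}
drop-orders for the pieces not yet dropped (sum over which currently-grounded one goes next):
  1 to go: {7} 1
  2 to go: {6,7} 1
  3 to go: {5,6,7} 1
  4 to go: {4,5,6,7} 1
  5 to go: {2,4,5,6,7} 1  {3,4,5,6,7} 1
  6 to go: {0,2,4,5,6,7} 1  {1,3,4,5,6,7} 1  {2,3,4,5,6,7} 2
  if 0:k drops first: 3 orders
  if 1:m drops first: 3 orders
heap linearizations: 6

6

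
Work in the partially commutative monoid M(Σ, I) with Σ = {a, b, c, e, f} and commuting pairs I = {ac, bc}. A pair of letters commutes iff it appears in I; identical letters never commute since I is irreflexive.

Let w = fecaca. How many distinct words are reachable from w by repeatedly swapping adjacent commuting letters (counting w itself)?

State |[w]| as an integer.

#0=f has no predecessor
#1=e depends on [0:f]
#2=c depends on [1:e]
#3=a depends on [1:e]
#4=c depends on [2:c]
#5=a depends on [3:a]
sources: [0:f]
N(rest) = Σ N(rest − s) over sources s of rest; N(one piece) = 1:
  size 1 → [4]=1  [5]=1
  size 2 → [2,4]=1  [3,5]=1  [4,5]=2
  size 3 → [2,4,5]=3  [3,4,5]=3
  size 4 → [2,3,4,5]=6
  first=0(f) contributes 6

6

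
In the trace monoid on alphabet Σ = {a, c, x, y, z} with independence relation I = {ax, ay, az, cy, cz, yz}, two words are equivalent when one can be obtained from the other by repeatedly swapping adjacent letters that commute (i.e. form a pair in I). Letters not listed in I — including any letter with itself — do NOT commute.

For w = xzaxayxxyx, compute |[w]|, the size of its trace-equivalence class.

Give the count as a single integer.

45

drop 0:x onto floor
drop 1:z onto {0:x}
drop 2:a onto floor
drop 3:x onto {1:z}
drop 4:a onto {2:a}
drop 5:y onto {3:x}
drop 6:x onto {5:y}
drop 7:x onto {6:x}
drop 8:y onto {7:x}
drop 9:x onto {8:y}
ground layer = {0:x, 2:a}
drop-orders for the pieces not yet dropped (sum over which currently-grounded one goes next):
  1 to go: {4} 1  {9} 1
  2 to go: {2,4} 1  {4,9} 2  {8,9} 1
  3 to go: {2,4,9} 3  {4,8,9} 3  {7,8,9} 1
  4 to go: {2,4,8,9} 6  {4,7,8,9} 4  {6,7,8,9} 1
  5 to go: {2,4,7,8,9} 10  {4,6,7,8,9} 5  {5,6,7,8,9} 1
  6 to go: {2,4,6,7,8,9} 15  {3,5,6,7,8,9} 1  {4,5,6,7,8,9} 6
  7 to go: {1,3,5,6,7,8,9} 1  {2,4,5,6,7,8,9} 21  {3,4,5,6,7,8,9} 7
  8 to go: {0,1,3,5,6,7,8,9} 1  {1,3,4,5,6,7,8,9} 8  {2,3,4,5,6,7,8,9} 28
  if 0:x drops first: 36 orders
  if 2:a drops first: 9 orders
heap linearizations: 45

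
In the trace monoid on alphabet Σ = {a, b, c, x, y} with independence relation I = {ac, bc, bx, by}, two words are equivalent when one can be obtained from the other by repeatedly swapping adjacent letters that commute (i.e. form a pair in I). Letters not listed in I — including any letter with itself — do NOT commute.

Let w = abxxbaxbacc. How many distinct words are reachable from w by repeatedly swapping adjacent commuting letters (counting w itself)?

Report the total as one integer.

54

piece 0:a — minimal
piece 1:b rests on {0:a}
piece 2:x rests on {0:a}
piece 3:x rests on {2:x}
piece 4:b rests on {1:b}
piece 5:a rests on {3:x, 4:b}
piece 6:x rests on {5:a}
piece 7:b rests on {5:a}
piece 8:a rests on {6:x, 7:b}
piece 9:c rests on {6:x}
piece 10:c rests on {9:c}
minimal pieces: {0:a}
ways to finish when only these pieces remain (= sum over removing one remaining piece with nothing left below it):
  1 left: {8}→1  {10}→1
  2 left: {7,8}→1  {8,10}→2  {9,10}→1
  3 left: {7,8,10}→3  {8,9,10}→3
  4 left: {6,8,9,10}→3  {7,8,9,10}→6
  5 left: {6,7,8,9,10}→9
  6 left: {5,6,7,8,9,10}→9
  7 left: {3,5,6,7,8,9,10}→9  {4,5,6,7,8,9,10}→9
  8 left: {1,4,5,6,7,8,9,10}→9  {2,3,5,6,7,8,9,10}→9  {3,4,5,6,7,8,9,10}→18
  9 left: {1,3,4,5,6,7,8,9,10}→27  {2,3,4,5,6,7,8,9,10}→27
  placing 0:a first → 54 extensions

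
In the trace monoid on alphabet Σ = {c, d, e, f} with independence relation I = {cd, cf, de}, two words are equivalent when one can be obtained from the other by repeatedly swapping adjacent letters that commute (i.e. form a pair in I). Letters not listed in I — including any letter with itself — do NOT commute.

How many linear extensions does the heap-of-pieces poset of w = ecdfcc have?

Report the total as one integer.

14

0(e) covers ∅
1(c) covers 0:e
2(d) covers ∅
3(f) covers 0:e, 2:d
4(c) covers 1:c
5(c) covers 4:c
floor of heap: 0:e, 2:d
completions by unplaced set U, small U first (add the entries for U minus each lowest piece of U):
  |U|=1: {3}:1  {5}:1
  |U|=2: {2,3}:1  {3,5}:2  {4,5}:1
  |U|=3: {1,4,5}:1  {2,3,5}:3  {3,4,5}:3
  |U|=4: {1,3,4,5}:4  {2,3,4,5}:6
  start at 0(e): 10
  start at 2(d): 4
sum over floor = 14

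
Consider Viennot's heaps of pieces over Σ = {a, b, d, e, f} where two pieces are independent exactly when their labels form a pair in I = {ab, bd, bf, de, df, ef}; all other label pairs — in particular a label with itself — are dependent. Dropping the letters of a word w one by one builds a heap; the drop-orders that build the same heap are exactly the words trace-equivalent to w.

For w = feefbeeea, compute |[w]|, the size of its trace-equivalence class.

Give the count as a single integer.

28

drop 0:f onto floor
drop 1:e onto floor
drop 2:e onto {1:e}
drop 3:f onto {0:f}
drop 4:b onto {2:e}
drop 5:e onto {4:b}
drop 6:e onto {5:e}
drop 7:e onto {6:e}
drop 8:a onto {3:f, 7:e}
ground layer = {0:f, 1:e}
drop-orders for the pieces not yet dropped (sum over which currently-grounded one goes next):
  1 to go: {8} 1
  2 to go: {3,8} 1  {7,8} 1
  3 to go: {0,3,8} 1  {3,7,8} 2  {6,7,8} 1
  4 to go: {0,3,7,8} 3  {3,6,7,8} 3  {5,6,7,8} 1
  5 to go: {0,3,6,7,8} 6  {3,5,6,7,8} 4  {4,5,6,7,8} 1
  6 to go: {0,3,5,6,7,8} 10  {2,4,5,6,7,8} 1  {3,4,5,6,7,8} 5
  7 to go: {0,3,4,5,6,7,8} 15  {1,2,4,5,6,7,8} 1  {2,3,4,5,6,7,8} 6
  if 0:f drops first: 7 orders
  if 1:e drops first: 21 orders
heap linearizations: 28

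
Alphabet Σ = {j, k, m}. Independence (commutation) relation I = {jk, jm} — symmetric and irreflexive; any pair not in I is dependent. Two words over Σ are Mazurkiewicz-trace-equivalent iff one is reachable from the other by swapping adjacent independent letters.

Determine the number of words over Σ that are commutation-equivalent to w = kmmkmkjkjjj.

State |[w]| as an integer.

330

#0=k has no predecessor
#1=m depends on [0:k]
#2=m depends on [1:m]
#3=k depends on [2:m]
#4=m depends on [3:k]
#5=k depends on [4:m]
#6=j has no predecessor
#7=k depends on [5:k]
#8=j depends on [6:j]
#9=j depends on [8:j]
#10=j depends on [9:j]
sources: [0:k, 6:j]
N(rest) = Σ N(rest − s) over sources s of rest; N(one piece) = 1:
  size 1 → [7]=1  [10]=1
  size 2 → [5,7]=1  [7,10]=2  [9,10]=1
  size 3 → [4,5,7]=1  [5,7,10]=3  [7,9,10]=3  [8,9,10]=1
  size 4 → [3,4,5,7]=1  [4,5,7,10]=4  [5,7,9,10]=6  [6,8,9,10]=1  [7,8,9,10]=4
  size 5 → [2,3,4,5,7]=1  [3,4,5,7,10]=5  [4,5,7,9,10]=10  [5,7,8,9,10]=10  [6,7,8,9,10]=5
  size 6 → [1,2,3,4,5,7]=1  [2,3,4,5,7,10]=6  [3,4,5,7,9,10]=15  [4,5,7,8,9,10]=20  [5,6,7,8,9,10]=15
  size 7 → [0,1,2,3,4,5,7]=1  [1,2,3,4,5,7,10]=7  [2,3,4,5,7,9,10]=21  [3,4,5,7,8,9,10]=35  [4,5,6,7,8,9,10]=35
  size 8 → [0,1,2,3,4,5,7,10]=8  [1,2,3,4,5,7,9,10]=28  [2,3,4,5,7,8,9,10]=56  [3,4,5,6,7,8,9,10]=70
  size 9 → [0,1,2,3,4,5,7,9,10]=36  [1,2,3,4,5,7,8,9,10]=84  [2,3,4,5,6,7,8,9,10]=126
  first=0(k) contributes 210
  first=6(j) contributes 120
|[w]| = 330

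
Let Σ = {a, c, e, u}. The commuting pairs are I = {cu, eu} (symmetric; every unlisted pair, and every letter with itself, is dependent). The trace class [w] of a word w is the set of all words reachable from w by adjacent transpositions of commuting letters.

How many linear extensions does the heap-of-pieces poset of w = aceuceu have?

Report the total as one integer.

15

piece 0:a — minimal
piece 1:c rests on {0:a}
piece 2:e rests on {1:c}
piece 3:u rests on {0:a}
piece 4:c rests on {2:e}
piece 5:e rests on {4:c}
piece 6:u rests on {3:u}
minimal pieces: {0:a}
ways to finish when only these pieces remain (= sum over removing one remaining piece with nothing left below it):
  1 left: {5}→1  {6}→1
  2 left: {3,6}→1  {4,5}→1  {5,6}→2
  3 left: {2,4,5}→1  {3,5,6}→3  {4,5,6}→3
  4 left: {1,2,4,5}→1  {2,4,5,6}→4  {3,4,5,6}→6
  5 left: {1,2,4,5,6}→5  {2,3,4,5,6}→10
  placing 0:a first → 15 extensions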